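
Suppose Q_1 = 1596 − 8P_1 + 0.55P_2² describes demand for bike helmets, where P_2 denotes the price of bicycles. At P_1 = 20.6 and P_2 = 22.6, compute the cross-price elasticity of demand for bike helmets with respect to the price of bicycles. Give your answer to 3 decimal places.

At P_1 = 20.6 and P_2 = 22.6: Q_1 = 1712.118.
∂Q_1/∂P_2 = 1.1P_2 = 1.1(22.6) = 24.8600.
ε = (∂Q_1/∂P_2)(P_2/Q_1) = 24.8600 × (22.6/1712.118) ≈ 0.328.
ε > 0: substitutes.

0.328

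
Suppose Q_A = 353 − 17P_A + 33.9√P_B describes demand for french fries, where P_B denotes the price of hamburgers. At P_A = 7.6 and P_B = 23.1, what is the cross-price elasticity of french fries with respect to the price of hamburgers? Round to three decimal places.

0.211

At P_A = 7.6 and P_B = 23.1: Q_A = 386.732.
∂Q_A/∂P_B = 33.9/(2√P_B) = 33.9/(2√23.1) = 3.5267.
ε = (∂Q_A/∂P_B)(P_B/Q_A) = 3.5267 × (23.1/386.732) ≈ 0.211.
ε > 0: substitutes.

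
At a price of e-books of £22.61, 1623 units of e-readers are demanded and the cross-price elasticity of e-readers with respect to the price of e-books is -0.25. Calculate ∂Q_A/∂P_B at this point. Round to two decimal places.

ε = (∂Q_A/∂P_B)·(P_B/Q_A) ⇒ ∂Q_A/∂P_B = ε·Q_A/P_B = -0.25 × 1623/22.61 ≈ -17.95.

-17.95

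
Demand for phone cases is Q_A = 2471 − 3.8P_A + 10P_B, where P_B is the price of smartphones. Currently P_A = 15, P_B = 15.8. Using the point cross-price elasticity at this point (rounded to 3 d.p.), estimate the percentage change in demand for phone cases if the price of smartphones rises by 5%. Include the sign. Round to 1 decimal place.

0.3%

At P_A = 15, P_B = 15.8: Q_A = 2572.
∂Q_A/∂P_B = 10.
ε = (∂Q_A/∂P_B)(P_B/Q_A) = 10.0000 × 15.8/2572 ≈ 0.061.
%ΔQ_A ≈ ε × %ΔP_B = 0.061 × (5%) = 0.3%.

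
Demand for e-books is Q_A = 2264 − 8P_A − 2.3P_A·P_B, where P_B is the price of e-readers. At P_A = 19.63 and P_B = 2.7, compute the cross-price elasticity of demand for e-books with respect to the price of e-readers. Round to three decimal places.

-0.061

At P_A = 19.63 and P_B = 2.7: Q_A = 1985.058.
∂Q_A/∂P_B = -2.3P_A = -2.3(19.63) = -45.1490.
ε = (∂Q_A/∂P_B)(P_B/Q_A) = -45.1490 × (2.7/1985.058) ≈ -0.061.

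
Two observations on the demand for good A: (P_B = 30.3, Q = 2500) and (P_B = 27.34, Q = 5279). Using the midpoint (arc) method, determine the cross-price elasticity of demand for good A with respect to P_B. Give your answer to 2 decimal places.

-6.96

ΔQ_A = 5279 − 2500 = 2779; ΔP_B = 27.34 − 30.3 = -2.96.
Midpoints: Q̄_A = 3889.5, P̄_B = 28.82.
ε = (ΔQ_A/Q̄_A)/(ΔP_B/P̄_B) = (2779/3889.5)/(-2.96/28.82) ≈ -6.96.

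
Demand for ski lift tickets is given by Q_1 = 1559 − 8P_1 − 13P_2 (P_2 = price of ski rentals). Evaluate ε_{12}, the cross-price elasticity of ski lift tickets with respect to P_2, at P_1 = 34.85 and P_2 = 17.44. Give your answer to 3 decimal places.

At P_1 = 34.85 and P_2 = 17.44: Q_1 = 1053.48.
∂Q_1/∂P_2 = -13.
ε = (∂Q_1/∂P_2)(P_2/Q_1) = -13 × (17.44/1053.48) ≈ -0.215.
Since ε < 0, ski lift tickets and ski rentals are complements.

-0.215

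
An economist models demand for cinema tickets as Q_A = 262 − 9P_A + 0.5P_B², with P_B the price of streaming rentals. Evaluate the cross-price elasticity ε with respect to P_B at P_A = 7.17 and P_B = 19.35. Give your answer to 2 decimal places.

0.97

At P_A = 7.17 and P_B = 19.35: Q_A = 384.681.
∂Q_A/∂P_B = 1P_B = 1(19.35) = 19.3500.
ε = (∂Q_A/∂P_B)(P_B/Q_A) = 19.3500 × (19.35/384.681) ≈ 0.97.
ε > 0: substitutes.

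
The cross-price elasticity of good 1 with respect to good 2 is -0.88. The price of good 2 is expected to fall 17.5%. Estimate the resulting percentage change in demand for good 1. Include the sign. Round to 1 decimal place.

15.4%

%ΔQ ≈ ε × %ΔP of good 2 = -0.88 × (-17.5%) = 15.4%.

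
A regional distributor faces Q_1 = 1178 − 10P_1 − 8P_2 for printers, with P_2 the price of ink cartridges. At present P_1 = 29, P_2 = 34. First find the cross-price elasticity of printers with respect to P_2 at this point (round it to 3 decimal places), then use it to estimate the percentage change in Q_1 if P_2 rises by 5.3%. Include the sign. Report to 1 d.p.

-2.3%

At P_1 = 29, P_2 = 34: Q_1 = 616.
∂Q_1/∂P_2 = -8.
ε = (∂Q_1/∂P_2)(P_2/Q_1) = -8.0000 × 34/616 ≈ -0.442.
%ΔQ_1 ≈ ε × %ΔP_2 = -0.442 × (5.3%) = -2.3%.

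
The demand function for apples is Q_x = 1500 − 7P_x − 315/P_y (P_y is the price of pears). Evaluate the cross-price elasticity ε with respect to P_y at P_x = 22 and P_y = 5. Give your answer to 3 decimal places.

At P_x = 22 and P_y = 5: Q_x = 1283.
∂Q_x/∂P_y = 315/P_y² = 12.6000.
ε = (∂Q_x/∂P_y)(P_y/Q_x) = 12.6000 × (5/1283) ≈ 0.049.

0.049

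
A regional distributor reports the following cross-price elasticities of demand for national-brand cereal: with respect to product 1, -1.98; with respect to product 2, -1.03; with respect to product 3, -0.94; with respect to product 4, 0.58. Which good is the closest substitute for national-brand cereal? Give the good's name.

product 4

Substitutes have ε > 0. Among the positive values, 0.58 (product 4) is largest.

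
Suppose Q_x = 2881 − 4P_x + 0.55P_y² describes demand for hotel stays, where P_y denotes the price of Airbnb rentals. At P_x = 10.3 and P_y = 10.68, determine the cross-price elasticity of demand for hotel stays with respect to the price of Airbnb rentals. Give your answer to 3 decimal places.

At P_x = 10.3 and P_y = 10.68: Q_x = 2902.534.
∂Q_x/∂P_y = 1.1P_y = 1.1(10.68) = 11.7480.
ε = (∂Q_x/∂P_y)(P_y/Q_x) = 11.7480 × (10.68/2902.534) ≈ 0.043.
ε > 0: substitutes.

0.043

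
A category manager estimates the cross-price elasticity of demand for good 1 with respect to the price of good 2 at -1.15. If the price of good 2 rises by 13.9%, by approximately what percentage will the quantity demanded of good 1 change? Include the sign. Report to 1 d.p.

%ΔQ ≈ ε × %ΔP of good 2 = -1.15 × (13.9%) = -16.0%.

-16.0%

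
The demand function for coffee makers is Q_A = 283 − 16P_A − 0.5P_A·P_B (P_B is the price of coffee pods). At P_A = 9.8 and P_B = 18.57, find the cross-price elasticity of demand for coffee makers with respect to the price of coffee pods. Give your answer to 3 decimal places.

At P_A = 9.8 and P_B = 18.57: Q_A = 35.207.
∂Q_A/∂P_B = -0.5P_A = -0.5(9.8) = -4.9000.
ε = (∂Q_A/∂P_B)(P_B/Q_A) = -4.9000 × (18.57/35.207) ≈ -2.585.

-2.585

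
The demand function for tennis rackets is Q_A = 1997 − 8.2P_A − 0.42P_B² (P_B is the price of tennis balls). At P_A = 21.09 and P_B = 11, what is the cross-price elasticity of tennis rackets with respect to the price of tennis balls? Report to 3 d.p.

-0.057

At P_A = 21.09 and P_B = 11: Q_A = 1773.242.
∂Q_A/∂P_B = -0.84P_B = -0.84(11) = -9.2400.
ε = (∂Q_A/∂P_B)(P_B/Q_A) = -9.2400 × (11/1773.242) ≈ -0.057.
ε < 0: complements.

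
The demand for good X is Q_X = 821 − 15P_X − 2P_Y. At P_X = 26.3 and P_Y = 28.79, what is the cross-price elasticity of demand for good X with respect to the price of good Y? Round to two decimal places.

At P_X = 26.3 and P_Y = 28.79: Q_X = 368.92.
∂Q_X/∂P_Y = -2.
ε = (∂Q_X/∂P_Y)(P_Y/Q_X) = -2 × (28.79/368.92) ≈ -0.16.
Since ε < 0, good X and good Y are complements.

-0.16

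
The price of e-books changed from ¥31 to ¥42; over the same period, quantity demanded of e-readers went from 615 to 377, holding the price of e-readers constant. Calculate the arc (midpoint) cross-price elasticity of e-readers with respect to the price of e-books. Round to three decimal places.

-1.592

ΔQ_A = 377 − 615 = -238; ΔP_B = 42 − 31 = 11.
Midpoints: Q̄_A = 496.0, P̄_B = 36.50.
ε = (ΔQ_A/Q̄_A)/(ΔP_B/P̄_B) = (-238/496.0)/(11/36.50) ≈ -1.592.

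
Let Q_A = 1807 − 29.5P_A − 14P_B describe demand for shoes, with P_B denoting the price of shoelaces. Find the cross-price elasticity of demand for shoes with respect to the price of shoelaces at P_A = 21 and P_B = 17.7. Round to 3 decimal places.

At P_A = 21 and P_B = 17.7: Q_A = 939.7.
∂Q_A/∂P_B = -14.
ε = (∂Q_A/∂P_B)(P_B/Q_A) = -14 × (17.7/939.7) ≈ -0.264.

-0.264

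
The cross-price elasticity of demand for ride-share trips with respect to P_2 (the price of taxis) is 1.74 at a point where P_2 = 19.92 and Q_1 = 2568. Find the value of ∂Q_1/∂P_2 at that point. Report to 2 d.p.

224.31

ε = (∂Q_1/∂P_2)·(P_2/Q_1) ⇒ ∂Q_1/∂P_2 = ε·Q_1/P_2 = 1.74 × 2568/19.92 ≈ 224.31.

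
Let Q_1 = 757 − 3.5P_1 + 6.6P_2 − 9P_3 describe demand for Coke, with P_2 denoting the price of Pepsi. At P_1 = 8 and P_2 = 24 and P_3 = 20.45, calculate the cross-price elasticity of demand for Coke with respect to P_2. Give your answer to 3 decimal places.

At P_1 = 8 and P_2 = 24 and P_3 = 20.45: Q_1 = 703.35.
∂Q_1/∂P_2 = 6.6.
ε = (∂Q_1/∂P_2)(P_2/Q_1) = 6.6 × (24/703.35) ≈ 0.225.

0.225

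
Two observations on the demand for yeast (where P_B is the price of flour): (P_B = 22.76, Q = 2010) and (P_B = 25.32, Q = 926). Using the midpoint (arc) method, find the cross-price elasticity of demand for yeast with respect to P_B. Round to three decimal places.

-6.934

ΔQ_A = 926 − 2010 = -1084; ΔP_B = 25.32 − 22.76 = 2.56.
Midpoints: Q̄_A = 1468.0, P̄_B = 24.04.
ε = (ΔQ_A/Q̄_A)/(ΔP_B/P̄_B) = (-1084/1468.0)/(2.56/24.04) ≈ -6.934.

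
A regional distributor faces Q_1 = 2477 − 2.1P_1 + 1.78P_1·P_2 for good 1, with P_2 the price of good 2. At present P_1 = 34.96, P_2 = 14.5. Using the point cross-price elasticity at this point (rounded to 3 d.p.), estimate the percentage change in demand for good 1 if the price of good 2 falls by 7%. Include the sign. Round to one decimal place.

-1.9%

At P_1 = 34.96, P_2 = 14.5: Q_1 = 3305.902.
∂Q_1/∂P_2 = 1.78P_1 = 62.2288.
ε = (∂Q_1/∂P_2)(P_2/Q_1) = 62.2288 × 14.5/3305.902 ≈ 0.273.
%ΔQ_1 ≈ ε × %ΔP_2 = 0.273 × (-7%) = -1.9%.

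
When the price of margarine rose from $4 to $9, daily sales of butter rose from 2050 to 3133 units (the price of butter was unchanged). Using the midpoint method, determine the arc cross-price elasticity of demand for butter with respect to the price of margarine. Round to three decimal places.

ΔQ_A = 3133 − 2050 = 1083; ΔP_B = 9 − 4 = 5.
Midpoints: Q̄_A = 2591.5, P̄_B = 6.50.
ε = (ΔQ_A/Q̄_A)/(ΔP_B/P̄_B) = (1083/2591.5)/(5/6.50) ≈ 0.543.

0.543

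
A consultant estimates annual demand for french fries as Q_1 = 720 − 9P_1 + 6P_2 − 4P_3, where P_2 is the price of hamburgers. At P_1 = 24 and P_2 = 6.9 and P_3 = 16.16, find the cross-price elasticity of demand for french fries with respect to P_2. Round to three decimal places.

0.086

At P_1 = 24 and P_2 = 6.9 and P_3 = 16.16: Q_1 = 480.76.
∂Q_1/∂P_2 = 6.
ε = (∂Q_1/∂P_2)(P_2/Q_1) = 6 × (6.9/480.76) ≈ 0.086.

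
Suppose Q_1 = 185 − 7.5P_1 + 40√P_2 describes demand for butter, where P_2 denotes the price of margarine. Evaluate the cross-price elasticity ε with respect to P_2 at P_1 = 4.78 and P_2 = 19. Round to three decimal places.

0.269

At P_1 = 4.78 and P_2 = 19: Q_1 = 323.506.
∂Q_1/∂P_2 = 40/(2√P_2) = 40/(2√19) = 4.5883.
ε = (∂Q_1/∂P_2)(P_2/Q_1) = 4.5883 × (19/323.506) ≈ 0.269.
ε > 0: substitutes.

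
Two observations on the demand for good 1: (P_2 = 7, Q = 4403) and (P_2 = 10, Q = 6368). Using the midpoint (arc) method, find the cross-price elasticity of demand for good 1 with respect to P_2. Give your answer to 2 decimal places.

ΔQ_1 = 6368 − 4403 = 1965; ΔP_2 = 10 − 7 = 3.
Midpoints: Q̄_1 = 5385.5, P̄_2 = 8.50.
ε = (ΔQ_1/Q̄_1)/(ΔP_2/P̄_2) = (1965/5385.5)/(3/8.50) ≈ 1.03.
ε > 0: good 1 and good 2 are substitutes.

1.03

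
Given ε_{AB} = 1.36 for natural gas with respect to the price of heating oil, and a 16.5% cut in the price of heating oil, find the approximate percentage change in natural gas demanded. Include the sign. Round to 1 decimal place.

%ΔQ ≈ ε × %ΔP of heating oil = 1.36 × (-16.5%) = -22.4%.
Demand for natural gas falls by about 22.4%.

-22.4%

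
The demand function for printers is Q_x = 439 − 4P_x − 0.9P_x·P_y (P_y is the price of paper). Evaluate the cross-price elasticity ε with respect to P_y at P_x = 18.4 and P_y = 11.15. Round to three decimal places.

At P_x = 18.4 and P_y = 11.15: Q_x = 180.756.
∂Q_x/∂P_y = -0.9P_x = -0.9(18.4) = -16.5600.
ε = (∂Q_x/∂P_y)(P_y/Q_x) = -16.5600 × (11.15/180.756) ≈ -1.022.
ε < 0: complements.

-1.022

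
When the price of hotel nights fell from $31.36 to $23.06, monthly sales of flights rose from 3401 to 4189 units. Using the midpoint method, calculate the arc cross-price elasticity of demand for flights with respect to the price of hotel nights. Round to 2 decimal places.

ΔQ_A = 4189 − 3401 = 788; ΔP_B = 23.06 − 31.36 = -8.3.
Midpoints: Q̄_A = 3795.0, P̄_B = 27.21.
ε = (ΔQ_A/Q̄_A)/(ΔP_B/P̄_B) = (788/3795.0)/(-8.3/27.21) ≈ -0.68.
ε < 0: flights and hotel nights are complements.

-0.68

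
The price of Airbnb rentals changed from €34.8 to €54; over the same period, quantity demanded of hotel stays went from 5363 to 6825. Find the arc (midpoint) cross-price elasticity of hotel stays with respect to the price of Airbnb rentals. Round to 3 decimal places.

0.555

ΔQ_A = 6825 − 5363 = 1462; ΔP_B = 54 − 34.8 = 19.2.
Midpoints: Q̄_A = 6094.0, P̄_B = 44.40.
ε = (ΔQ_A/Q̄_A)/(ΔP_B/P̄_B) = (1462/6094.0)/(19.2/44.40) ≈ 0.555.
ε > 0: hotel stays and Airbnb rentals are substitutes.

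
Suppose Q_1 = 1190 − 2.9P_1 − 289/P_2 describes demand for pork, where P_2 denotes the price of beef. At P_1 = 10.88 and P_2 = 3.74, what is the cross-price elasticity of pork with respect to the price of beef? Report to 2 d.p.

At P_1 = 10.88 and P_2 = 3.74: Q_1 = 1081.175.
∂Q_1/∂P_2 = 289/P_2² = 20.6612.
ε = (∂Q_1/∂P_2)(P_2/Q_1) = 20.6612 × (3.74/1081.175) ≈ 0.07.
ε > 0: substitutes.

0.07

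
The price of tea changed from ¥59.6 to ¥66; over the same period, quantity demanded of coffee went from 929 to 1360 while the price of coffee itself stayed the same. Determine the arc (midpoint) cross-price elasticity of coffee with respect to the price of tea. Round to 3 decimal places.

ΔQ_A = 1360 − 929 = 431; ΔP_B = 66 − 59.6 = 6.4.
Midpoints: Q̄_A = 1144.5, P̄_B = 62.80.
ε = (ΔQ_A/Q̄_A)/(ΔP_B/P̄_B) = (431/1144.5)/(6.4/62.80) ≈ 3.695.

3.695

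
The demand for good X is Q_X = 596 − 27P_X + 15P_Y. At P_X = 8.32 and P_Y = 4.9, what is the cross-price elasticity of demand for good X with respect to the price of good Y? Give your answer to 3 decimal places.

At P_X = 8.32 and P_Y = 4.9: Q_X = 444.86.
∂Q_X/∂P_Y = 15.
ε = (∂Q_X/∂P_Y)(P_Y/Q_X) = 15 × (4.9/444.86) ≈ 0.165.
Since ε > 0, good X and good Y are substitutes.

0.165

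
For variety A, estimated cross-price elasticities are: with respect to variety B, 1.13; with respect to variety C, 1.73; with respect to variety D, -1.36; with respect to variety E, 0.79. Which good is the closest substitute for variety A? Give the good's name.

Substitutes have ε > 0. Among the positive values, 1.73 (variety C) is largest.

variety C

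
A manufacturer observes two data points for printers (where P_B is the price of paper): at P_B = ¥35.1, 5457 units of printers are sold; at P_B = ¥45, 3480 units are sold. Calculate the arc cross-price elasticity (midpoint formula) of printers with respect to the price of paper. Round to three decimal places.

-1.790

ΔQ_A = 3480 − 5457 = -1977; ΔP_B = 45 − 35.1 = 9.9.
Midpoints: Q̄_A = 4468.5, P̄_B = 40.05.
ε = (ΔQ_A/Q̄_A)/(ΔP_B/P̄_B) = (-1977/4468.5)/(9.9/40.05) ≈ -1.790.
ε < 0: printers and paper are complements.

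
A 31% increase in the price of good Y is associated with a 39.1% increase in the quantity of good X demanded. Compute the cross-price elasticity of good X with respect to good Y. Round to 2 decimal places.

ε = (%ΔQ of good X) / (%ΔP of good Y) = (39.1%) / (31%) ≈ 1.26.

1.26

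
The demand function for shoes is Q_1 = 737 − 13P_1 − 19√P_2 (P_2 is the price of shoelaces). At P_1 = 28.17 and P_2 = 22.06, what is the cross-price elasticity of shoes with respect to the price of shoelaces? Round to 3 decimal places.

-0.158

At P_1 = 28.17 and P_2 = 22.06: Q_1 = 281.551.
∂Q_1/∂P_2 = -19/(2√P_2) = -19/(2√22.06) = -2.0227.
ε = (∂Q_1/∂P_2)(P_2/Q_1) = -2.0227 × (22.06/281.551) ≈ -0.158.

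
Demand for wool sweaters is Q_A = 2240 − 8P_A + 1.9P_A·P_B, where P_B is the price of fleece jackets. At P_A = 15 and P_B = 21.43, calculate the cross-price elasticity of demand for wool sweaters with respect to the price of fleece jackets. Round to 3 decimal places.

0.224

At P_A = 15 and P_B = 21.43: Q_A = 2730.755.
∂Q_A/∂P_B = 1.9P_A = 1.9(15) = 28.5000.
ε = (∂Q_A/∂P_B)(P_B/Q_A) = 28.5000 × (21.43/2730.755) ≈ 0.224.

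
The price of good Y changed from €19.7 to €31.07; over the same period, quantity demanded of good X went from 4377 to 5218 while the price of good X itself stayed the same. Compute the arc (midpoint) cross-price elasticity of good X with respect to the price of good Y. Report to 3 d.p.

ΔQ_X = 5218 − 4377 = 841; ΔP_Y = 31.07 − 19.7 = 11.37.
Midpoints: Q̄_X = 4797.5, P̄_Y = 25.38.
ε = (ΔQ_X/Q̄_X)/(ΔP_Y/P̄_Y) = (841/4797.5)/(11.37/25.38) ≈ 0.391.

0.391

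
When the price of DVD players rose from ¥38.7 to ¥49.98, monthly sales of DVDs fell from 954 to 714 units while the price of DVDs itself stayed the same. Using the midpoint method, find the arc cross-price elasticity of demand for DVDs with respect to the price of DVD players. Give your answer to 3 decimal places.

-1.131

ΔQ_A = 714 − 954 = -240; ΔP_B = 49.98 − 38.7 = 11.28.
Midpoints: Q̄_A = 834.0, P̄_B = 44.34.
ε = (ΔQ_A/Q̄_A)/(ΔP_B/P̄_B) = (-240/834.0)/(11.28/44.34) ≈ -1.131.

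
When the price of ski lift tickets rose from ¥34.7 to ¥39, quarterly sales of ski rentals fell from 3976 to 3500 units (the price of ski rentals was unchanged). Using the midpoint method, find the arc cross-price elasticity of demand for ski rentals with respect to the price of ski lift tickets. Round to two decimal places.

ΔQ_A = 3500 − 3976 = -476; ΔP_B = 39 − 34.7 = 4.3.
Midpoints: Q̄_A = 3738.0, P̄_B = 36.85.
ε = (ΔQ_A/Q̄_A)/(ΔP_B/P̄_B) = (-476/3738.0)/(4.3/36.85) ≈ -1.09.
ε < 0: ski rentals and ski lift tickets are complements.

-1.09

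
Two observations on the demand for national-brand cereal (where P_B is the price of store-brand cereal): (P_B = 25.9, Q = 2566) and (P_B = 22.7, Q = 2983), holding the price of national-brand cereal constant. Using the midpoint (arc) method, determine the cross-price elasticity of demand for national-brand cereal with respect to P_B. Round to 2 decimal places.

-1.14

ΔQ_A = 2983 − 2566 = 417; ΔP_B = 22.7 − 25.9 = -3.2.
Midpoints: Q̄_A = 2774.5, P̄_B = 24.30.
ε = (ΔQ_A/Q̄_A)/(ΔP_B/P̄_B) = (417/2774.5)/(-3.2/24.30) ≈ -1.14.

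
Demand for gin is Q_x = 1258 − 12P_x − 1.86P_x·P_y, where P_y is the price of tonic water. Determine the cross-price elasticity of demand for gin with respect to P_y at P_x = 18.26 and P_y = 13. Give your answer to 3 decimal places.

At P_x = 18.26 and P_y = 13: Q_x = 597.353.
∂Q_x/∂P_y = -1.86P_x = -1.86(18.26) = -33.9636.
ε = (∂Q_x/∂P_y)(P_y/Q_x) = -33.9636 × (13/597.353) ≈ -0.739.

-0.739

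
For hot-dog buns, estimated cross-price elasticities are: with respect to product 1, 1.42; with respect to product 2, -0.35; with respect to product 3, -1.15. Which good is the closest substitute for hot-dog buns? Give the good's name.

product 1

Substitutes have ε > 0. Among the positive values, 1.42 (product 1) is largest.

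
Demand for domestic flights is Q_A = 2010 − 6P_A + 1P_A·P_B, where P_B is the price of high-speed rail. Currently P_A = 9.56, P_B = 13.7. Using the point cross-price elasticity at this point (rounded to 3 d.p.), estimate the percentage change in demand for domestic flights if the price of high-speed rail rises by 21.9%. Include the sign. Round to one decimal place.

At P_A = 9.56, P_B = 13.7: Q_A = 2083.612.
∂Q_A/∂P_B = 1P_A = 9.5600.
ε = (∂Q_A/∂P_B)(P_B/Q_A) = 9.5600 × 13.7/2083.612 ≈ 0.063.
%ΔQ_A ≈ ε × %ΔP_B = 0.063 × (21.9%) = 1.4%.

1.4%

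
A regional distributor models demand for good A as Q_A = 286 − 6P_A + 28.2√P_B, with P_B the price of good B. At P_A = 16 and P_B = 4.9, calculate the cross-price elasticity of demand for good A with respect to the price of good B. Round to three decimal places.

At P_A = 16 and P_B = 4.9: Q_A = 252.423.
∂Q_A/∂P_B = 28.2/(2√P_B) = 28.2/(2√4.9) = 6.3697.
ε = (∂Q_A/∂P_B)(P_B/Q_A) = 6.3697 × (4.9/252.423) ≈ 0.124.

0.124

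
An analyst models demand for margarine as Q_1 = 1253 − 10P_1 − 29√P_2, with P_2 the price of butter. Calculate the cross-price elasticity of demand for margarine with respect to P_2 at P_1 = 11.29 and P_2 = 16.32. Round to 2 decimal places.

-0.06

At P_1 = 11.29 and P_2 = 16.32: Q_1 = 1022.946.
∂Q_1/∂P_2 = -29/(2√P_2) = -29/(2√16.32) = -3.5893.
ε = (∂Q_1/∂P_2)(P_2/Q_1) = -3.5893 × (16.32/1022.946) ≈ -0.06.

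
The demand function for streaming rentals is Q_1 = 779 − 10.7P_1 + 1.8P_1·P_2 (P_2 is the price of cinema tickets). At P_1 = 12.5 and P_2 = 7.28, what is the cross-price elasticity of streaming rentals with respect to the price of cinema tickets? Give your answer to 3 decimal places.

At P_1 = 12.5 and P_2 = 7.28: Q_1 = 809.05.
∂Q_1/∂P_2 = 1.8P_1 = 1.8(12.5) = 22.5000.
ε = (∂Q_1/∂P_2)(P_2/Q_1) = 22.5000 × (7.28/809.05) ≈ 0.202.

0.202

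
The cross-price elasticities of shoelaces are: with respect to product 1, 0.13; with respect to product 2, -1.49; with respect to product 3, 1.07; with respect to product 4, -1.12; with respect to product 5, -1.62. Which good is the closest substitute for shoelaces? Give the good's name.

Substitutes have ε > 0. Among the positive values, 1.07 (product 3) is largest.

product 3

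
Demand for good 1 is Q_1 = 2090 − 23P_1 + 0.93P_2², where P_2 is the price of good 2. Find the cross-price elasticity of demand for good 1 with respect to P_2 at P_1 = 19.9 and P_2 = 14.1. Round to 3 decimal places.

0.203

At P_1 = 19.9 and P_2 = 14.1: Q_1 = 1817.193.
∂Q_1/∂P_2 = 1.86P_2 = 1.86(14.1) = 26.2260.
ε = (∂Q_1/∂P_2)(P_2/Q_1) = 26.2260 × (14.1/1817.193) ≈ 0.203.
ε > 0: substitutes.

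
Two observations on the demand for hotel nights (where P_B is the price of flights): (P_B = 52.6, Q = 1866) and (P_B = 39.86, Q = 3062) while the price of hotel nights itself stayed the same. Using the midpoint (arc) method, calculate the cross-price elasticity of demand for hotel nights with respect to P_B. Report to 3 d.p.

ΔQ_A = 3062 − 1866 = 1196; ΔP_B = 39.86 − 52.6 = -12.74.
Midpoints: Q̄_A = 2464.0, P̄_B = 46.23.
ε = (ΔQ_A/Q̄_A)/(ΔP_B/P̄_B) = (1196/2464.0)/(-12.74/46.23) ≈ -1.761.

-1.761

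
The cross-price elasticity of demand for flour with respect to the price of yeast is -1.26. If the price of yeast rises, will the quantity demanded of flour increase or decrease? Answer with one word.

ε < 0 and the price of yeast rises, so the quantity of flour moves in the opposite direction: it decreases.

decrease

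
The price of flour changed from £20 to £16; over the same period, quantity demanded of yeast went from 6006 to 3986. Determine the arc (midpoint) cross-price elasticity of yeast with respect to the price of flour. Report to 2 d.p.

1.82

ΔQ_A = 3986 − 6006 = -2020; ΔP_B = 16 − 20 = -4.
Midpoints: Q̄_A = 4996.0, P̄_B = 18.00.
ε = (ΔQ_A/Q̄_A)/(ΔP_B/P̄_B) = (-2020/4996.0)/(-4/18.00) ≈ 1.82.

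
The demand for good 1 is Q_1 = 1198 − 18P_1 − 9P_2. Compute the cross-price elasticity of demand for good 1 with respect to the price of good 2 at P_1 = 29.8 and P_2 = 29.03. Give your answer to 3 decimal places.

-0.653

At P_1 = 29.8 and P_2 = 29.03: Q_1 = 400.33.
∂Q_1/∂P_2 = -9.
ε = (∂Q_1/∂P_2)(P_2/Q_1) = -9 × (29.03/400.33) ≈ -0.653.
Since ε < 0, good 1 and good 2 are complements.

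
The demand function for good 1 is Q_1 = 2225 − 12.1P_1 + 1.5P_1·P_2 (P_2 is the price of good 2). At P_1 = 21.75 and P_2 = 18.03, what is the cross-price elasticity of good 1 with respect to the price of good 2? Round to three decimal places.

At P_1 = 21.75 and P_2 = 18.03: Q_1 = 2550.054.
∂Q_1/∂P_2 = 1.5P_1 = 1.5(21.75) = 32.6250.
ε = (∂Q_1/∂P_2)(P_2/Q_1) = 32.6250 × (18.03/2550.054) ≈ 0.231.

0.231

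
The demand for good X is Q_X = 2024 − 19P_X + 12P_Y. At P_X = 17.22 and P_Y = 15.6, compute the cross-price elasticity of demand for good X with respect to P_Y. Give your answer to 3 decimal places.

0.099

At P_X = 17.22 and P_Y = 15.6: Q_X = 1884.02.
∂Q_X/∂P_Y = 12.
ε = (∂Q_X/∂P_Y)(P_Y/Q_X) = 12 × (15.6/1884.02) ≈ 0.099.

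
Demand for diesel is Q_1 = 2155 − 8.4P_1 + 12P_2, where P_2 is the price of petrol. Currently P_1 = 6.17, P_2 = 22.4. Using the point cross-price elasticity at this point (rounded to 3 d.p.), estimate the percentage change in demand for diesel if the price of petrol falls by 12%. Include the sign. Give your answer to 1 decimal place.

At P_1 = 6.17, P_2 = 22.4: Q_1 = 2371.972.
∂Q_1/∂P_2 = 12.
ε = (∂Q_1/∂P_2)(P_2/Q_1) = 12.0000 × 22.4/2371.972 ≈ 0.113.
%ΔQ_1 ≈ ε × %ΔP_2 = 0.113 × (-12%) = -1.4%.

-1.4%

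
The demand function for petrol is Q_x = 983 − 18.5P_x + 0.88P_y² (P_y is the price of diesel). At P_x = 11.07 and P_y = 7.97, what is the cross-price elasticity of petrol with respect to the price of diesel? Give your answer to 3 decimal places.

0.134

At P_x = 11.07 and P_y = 7.97: Q_x = 834.103.
∂Q_x/∂P_y = 1.76P_y = 1.76(7.97) = 14.0272.
ε = (∂Q_x/∂P_y)(P_y/Q_x) = 14.0272 × (7.97/834.103) ≈ 0.134.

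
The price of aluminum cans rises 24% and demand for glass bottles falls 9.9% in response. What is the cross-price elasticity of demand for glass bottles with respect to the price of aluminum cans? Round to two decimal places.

ε = (%ΔQ of glass bottles) / (%ΔP of aluminum cans) = (-9.9%) / (24%) ≈ -0.41.

-0.41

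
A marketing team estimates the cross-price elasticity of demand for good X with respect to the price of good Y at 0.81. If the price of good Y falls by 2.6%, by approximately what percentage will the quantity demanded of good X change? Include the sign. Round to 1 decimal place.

%ΔQ ≈ ε × %ΔP of good Y = 0.81 × (-2.6%) = -2.1%.

-2.1%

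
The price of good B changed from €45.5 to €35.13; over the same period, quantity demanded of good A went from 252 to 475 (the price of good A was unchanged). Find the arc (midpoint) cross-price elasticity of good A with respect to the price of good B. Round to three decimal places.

ΔQ_A = 475 − 252 = 223; ΔP_B = 35.13 − 45.5 = -10.37.
Midpoints: Q̄_A = 363.5, P̄_B = 40.31.
ε = (ΔQ_A/Q̄_A)/(ΔP_B/P̄_B) = (223/363.5)/(-10.37/40.31) ≈ -2.385.

-2.385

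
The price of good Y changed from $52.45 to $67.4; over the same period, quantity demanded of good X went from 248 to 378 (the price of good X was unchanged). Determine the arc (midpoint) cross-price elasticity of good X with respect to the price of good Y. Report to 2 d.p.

1.66

ΔQ_X = 378 − 248 = 130; ΔP_Y = 67.4 − 52.45 = 14.95.
Midpoints: Q̄_X = 313.0, P̄_Y = 59.93.
ε = (ΔQ_X/Q̄_X)/(ΔP_Y/P̄_Y) = (130/313.0)/(14.95/59.93) ≈ 1.66.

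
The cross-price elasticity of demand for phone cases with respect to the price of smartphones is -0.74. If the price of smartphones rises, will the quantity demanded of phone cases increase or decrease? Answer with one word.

decrease

ε < 0 and the price of smartphones rises, so the quantity of phone cases moves in the opposite direction: it decreases.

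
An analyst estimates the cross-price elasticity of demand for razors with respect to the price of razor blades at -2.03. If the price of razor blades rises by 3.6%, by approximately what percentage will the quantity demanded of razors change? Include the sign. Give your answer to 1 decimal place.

-7.3%

%ΔQ ≈ ε × %ΔP of razor blades = -2.03 × (3.6%) = -7.3%.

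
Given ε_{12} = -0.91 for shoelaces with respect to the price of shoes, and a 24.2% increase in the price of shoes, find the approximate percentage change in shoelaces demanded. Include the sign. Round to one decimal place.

%ΔQ ≈ ε × %ΔP of shoes = -0.91 × (24.2%) = -22.0%.

-22.0%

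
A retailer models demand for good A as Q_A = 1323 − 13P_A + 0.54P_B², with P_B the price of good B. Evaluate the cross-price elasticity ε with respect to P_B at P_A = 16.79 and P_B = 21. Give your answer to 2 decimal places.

At P_A = 16.79 and P_B = 21: Q_A = 1342.87.
∂Q_A/∂P_B = 1.08P_B = 1.08(21) = 22.6800.
ε = (∂Q_A/∂P_B)(P_B/Q_A) = 22.6800 × (21/1342.87) ≈ 0.35.
ε > 0: substitutes.

0.35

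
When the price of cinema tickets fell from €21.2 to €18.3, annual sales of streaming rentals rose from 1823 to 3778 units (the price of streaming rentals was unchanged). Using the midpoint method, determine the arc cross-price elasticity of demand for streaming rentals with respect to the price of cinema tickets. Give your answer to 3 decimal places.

ΔQ_A = 3778 − 1823 = 1955; ΔP_B = 18.3 − 21.2 = -2.9.
Midpoints: Q̄_A = 2800.5, P̄_B = 19.75.
ε = (ΔQ_A/Q̄_A)/(ΔP_B/P̄_B) = (1955/2800.5)/(-2.9/19.75) ≈ -4.754.
ε < 0: streaming rentals and cinema tickets are complements.

-4.754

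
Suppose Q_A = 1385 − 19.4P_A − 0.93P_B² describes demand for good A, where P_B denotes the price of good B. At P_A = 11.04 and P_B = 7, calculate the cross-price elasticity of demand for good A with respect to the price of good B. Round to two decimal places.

-0.08

At P_A = 11.04 and P_B = 7: Q_A = 1125.254.
∂Q_A/∂P_B = -1.86P_B = -1.86(7) = -13.0200.
ε = (∂Q_A/∂P_B)(P_B/Q_A) = -13.0200 × (7/1125.254) ≈ -0.08.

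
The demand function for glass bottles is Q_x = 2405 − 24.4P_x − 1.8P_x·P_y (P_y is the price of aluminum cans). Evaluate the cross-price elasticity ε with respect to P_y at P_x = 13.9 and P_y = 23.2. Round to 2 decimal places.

-0.39

At P_x = 13.9 and P_y = 23.2: Q_x = 1485.376.
∂Q_x/∂P_y = -1.8P_x = -1.8(13.9) = -25.0200.
ε = (∂Q_x/∂P_y)(P_y/Q_x) = -25.0200 × (23.2/1485.376) ≈ -0.39.
ε < 0: complements.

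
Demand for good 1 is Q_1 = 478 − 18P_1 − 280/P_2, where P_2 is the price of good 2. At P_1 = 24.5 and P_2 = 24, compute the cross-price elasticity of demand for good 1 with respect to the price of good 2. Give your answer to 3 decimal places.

At P_1 = 24.5 and P_2 = 24: Q_1 = 25.333.
∂Q_1/∂P_2 = 280/P_2² = 0.4861.
ε = (∂Q_1/∂P_2)(P_2/Q_1) = 0.4861 × (24/25.333) ≈ 0.461.

0.461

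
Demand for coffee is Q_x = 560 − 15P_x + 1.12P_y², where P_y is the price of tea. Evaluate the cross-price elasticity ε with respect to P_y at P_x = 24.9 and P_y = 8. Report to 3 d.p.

0.555

At P_x = 24.9 and P_y = 8: Q_x = 258.18.
∂Q_x/∂P_y = 2.24P_y = 2.24(8) = 17.9200.
ε = (∂Q_x/∂P_y)(P_y/Q_x) = 17.9200 × (8/258.18) ≈ 0.555.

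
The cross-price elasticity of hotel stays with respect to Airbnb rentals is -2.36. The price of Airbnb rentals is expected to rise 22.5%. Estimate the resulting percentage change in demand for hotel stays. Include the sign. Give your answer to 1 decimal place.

-53.1%

%ΔQ ≈ ε × %ΔP of Airbnb rentals = -2.36 × (22.5%) = -53.1%.
Demand for hotel stays falls by about 53.1%.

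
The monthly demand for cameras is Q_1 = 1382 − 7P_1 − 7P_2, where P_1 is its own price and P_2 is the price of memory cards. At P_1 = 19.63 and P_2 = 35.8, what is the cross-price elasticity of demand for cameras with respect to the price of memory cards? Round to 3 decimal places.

At P_1 = 19.63 and P_2 = 35.8: Q_1 = 993.99.
∂Q_1/∂P_2 = -7.
ε = (∂Q_1/∂P_2)(P_2/Q_1) = -7 × (35.8/993.99) ≈ -0.252.
Since ε < 0, cameras and memory cards are complements.

-0.252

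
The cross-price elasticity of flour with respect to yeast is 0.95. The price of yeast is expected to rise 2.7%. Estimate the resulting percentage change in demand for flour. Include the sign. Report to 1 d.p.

%ΔQ ≈ ε × %ΔP of yeast = 0.95 × (2.7%) = 2.6%.

2.6%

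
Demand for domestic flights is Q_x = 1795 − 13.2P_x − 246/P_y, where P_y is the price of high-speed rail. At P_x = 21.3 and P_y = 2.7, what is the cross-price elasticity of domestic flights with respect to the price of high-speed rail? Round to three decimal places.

0.064

At P_x = 21.3 and P_y = 2.7: Q_x = 1422.729.
∂Q_x/∂P_y = 246/P_y² = 33.7449.
ε = (∂Q_x/∂P_y)(P_y/Q_x) = 33.7449 × (2.7/1422.729) ≈ 0.064.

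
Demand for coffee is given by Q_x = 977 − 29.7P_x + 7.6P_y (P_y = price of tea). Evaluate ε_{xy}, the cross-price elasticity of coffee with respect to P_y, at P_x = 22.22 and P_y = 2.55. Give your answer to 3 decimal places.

0.058

At P_x = 22.22 and P_y = 2.55: Q_x = 336.446.
∂Q_x/∂P_y = 7.6.
ε = (∂Q_x/∂P_y)(P_y/Q_x) = 7.6 × (2.55/336.446) ≈ 0.058.
Since ε > 0, coffee and tea are substitutes.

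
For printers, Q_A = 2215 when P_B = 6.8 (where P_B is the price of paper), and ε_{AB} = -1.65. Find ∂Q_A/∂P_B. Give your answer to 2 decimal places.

ε = (∂Q_A/∂P_B)·(P_B/Q_A) ⇒ ∂Q_A/∂P_B = ε·Q_A/P_B = -1.65 × 2215/6.8 ≈ -537.46.

-537.46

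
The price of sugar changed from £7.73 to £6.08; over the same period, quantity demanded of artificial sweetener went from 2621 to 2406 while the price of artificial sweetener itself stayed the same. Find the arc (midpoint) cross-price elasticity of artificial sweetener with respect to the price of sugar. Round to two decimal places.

ΔQ_A = 2406 − 2621 = -215; ΔP_B = 6.08 − 7.73 = -1.65.
Midpoints: Q̄_A = 2513.5, P̄_B = 6.91.
ε = (ΔQ_A/Q̄_A)/(ΔP_B/P̄_B) = (-215/2513.5)/(-1.65/6.91) ≈ 0.36.
ε > 0: artificial sweetener and sugar are substitutes.

0.36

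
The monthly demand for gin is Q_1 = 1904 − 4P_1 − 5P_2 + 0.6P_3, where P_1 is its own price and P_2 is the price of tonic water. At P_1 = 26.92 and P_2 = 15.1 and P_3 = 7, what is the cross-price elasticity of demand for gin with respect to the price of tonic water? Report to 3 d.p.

-0.044

At P_1 = 26.92 and P_2 = 15.1 and P_3 = 7: Q_1 = 1725.02.
∂Q_1/∂P_2 = -5.
ε = (∂Q_1/∂P_2)(P_2/Q_1) = -5 × (15.1/1725.02) ≈ -0.044.
Since ε < 0, gin and tonic water are complements.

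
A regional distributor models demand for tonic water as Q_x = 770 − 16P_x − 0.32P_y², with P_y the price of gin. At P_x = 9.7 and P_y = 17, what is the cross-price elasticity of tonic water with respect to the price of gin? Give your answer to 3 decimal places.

-0.354

At P_x = 9.7 and P_y = 17: Q_x = 522.32.
∂Q_x/∂P_y = -0.64P_y = -0.64(17) = -10.8800.
ε = (∂Q_x/∂P_y)(P_y/Q_x) = -10.8800 × (17/522.32) ≈ -0.354.
ε < 0: complements.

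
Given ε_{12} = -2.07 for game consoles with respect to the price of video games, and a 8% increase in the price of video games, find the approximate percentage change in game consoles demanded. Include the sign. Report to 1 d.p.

-16.6%

%ΔQ ≈ ε × %ΔP of video games = -2.07 × (8%) = -16.6%.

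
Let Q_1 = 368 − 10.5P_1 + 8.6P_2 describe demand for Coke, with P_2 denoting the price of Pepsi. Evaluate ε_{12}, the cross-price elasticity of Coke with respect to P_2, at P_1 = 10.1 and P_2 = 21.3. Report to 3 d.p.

0.412

At P_1 = 10.1 and P_2 = 21.3: Q_1 = 445.13.
∂Q_1/∂P_2 = 8.6.
ε = (∂Q_1/∂P_2)(P_2/Q_1) = 8.6 × (21.3/445.13) ≈ 0.412.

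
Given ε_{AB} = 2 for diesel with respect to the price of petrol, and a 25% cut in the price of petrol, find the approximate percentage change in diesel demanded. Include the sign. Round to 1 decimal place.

-50.0%

%ΔQ ≈ ε × %ΔP of petrol = 2 × (-25%) = -50.0%.
Demand for diesel falls by about 50.0%.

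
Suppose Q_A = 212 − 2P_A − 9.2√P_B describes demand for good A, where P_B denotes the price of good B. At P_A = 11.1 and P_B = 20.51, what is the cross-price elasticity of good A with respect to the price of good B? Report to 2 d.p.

At P_A = 11.1 and P_B = 20.51: Q_A = 148.135.
∂Q_A/∂P_B = -9.2/(2√P_B) = -9.2/(2√20.51) = -1.0157.
ε = (∂Q_A/∂P_B)(P_B/Q_A) = -1.0157 × (20.51/148.135) ≈ -0.14.
ε < 0: complements.

-0.14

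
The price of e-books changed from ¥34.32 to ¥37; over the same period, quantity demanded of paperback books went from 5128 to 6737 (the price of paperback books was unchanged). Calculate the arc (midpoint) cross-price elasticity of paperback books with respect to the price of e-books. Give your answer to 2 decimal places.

3.61

ΔQ_A = 6737 − 5128 = 1609; ΔP_B = 37 − 34.32 = 2.68.
Midpoints: Q̄_A = 5932.5, P̄_B = 35.66.
ε = (ΔQ_A/Q̄_A)/(ΔP_B/P̄_B) = (1609/5932.5)/(2.68/35.66) ≈ 3.61.
ε > 0: paperback books and e-books are substitutes.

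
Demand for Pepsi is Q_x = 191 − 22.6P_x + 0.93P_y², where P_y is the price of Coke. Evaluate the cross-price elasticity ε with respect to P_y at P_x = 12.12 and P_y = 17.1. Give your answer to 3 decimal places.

At P_x = 12.12 and P_y = 17.1: Q_x = 189.029.
∂Q_x/∂P_y = 1.86P_y = 1.86(17.1) = 31.8060.
ε = (∂Q_x/∂P_y)(P_y/Q_x) = 31.8060 × (17.1/189.029) ≈ 2.877.

2.877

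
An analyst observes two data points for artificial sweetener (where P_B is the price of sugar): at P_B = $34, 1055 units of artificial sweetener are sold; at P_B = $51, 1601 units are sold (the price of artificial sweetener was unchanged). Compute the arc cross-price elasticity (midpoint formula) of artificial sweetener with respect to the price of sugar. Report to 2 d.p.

ΔQ_A = 1601 − 1055 = 546; ΔP_B = 51 − 34 = 17.
Midpoints: Q̄_A = 1328.0, P̄_B = 42.50.
ε = (ΔQ_A/Q̄_A)/(ΔP_B/P̄_B) = (546/1328.0)/(17/42.50) ≈ 1.03.

1.03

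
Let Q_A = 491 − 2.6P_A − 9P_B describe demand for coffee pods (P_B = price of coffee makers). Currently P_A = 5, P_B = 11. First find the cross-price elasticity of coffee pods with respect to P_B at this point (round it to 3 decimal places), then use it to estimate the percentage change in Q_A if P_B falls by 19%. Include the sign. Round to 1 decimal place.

At P_A = 5, P_B = 11: Q_A = 379.
∂Q_A/∂P_B = -9.
ε = (∂Q_A/∂P_B)(P_B/Q_A) = -9.0000 × 11/379 ≈ -0.261.
%ΔQ_A ≈ ε × %ΔP_B = -0.261 × (-19%) = 5.0%.

5.0%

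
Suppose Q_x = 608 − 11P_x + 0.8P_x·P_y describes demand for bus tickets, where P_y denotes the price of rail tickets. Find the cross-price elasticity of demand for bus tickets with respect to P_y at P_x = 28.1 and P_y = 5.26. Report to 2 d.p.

At P_x = 28.1 and P_y = 5.26: Q_x = 417.145.
∂Q_x/∂P_y = 0.8P_x = 0.8(28.1) = 22.4800.
ε = (∂Q_x/∂P_y)(P_y/Q_x) = 22.4800 × (5.26/417.145) ≈ 0.28.

0.28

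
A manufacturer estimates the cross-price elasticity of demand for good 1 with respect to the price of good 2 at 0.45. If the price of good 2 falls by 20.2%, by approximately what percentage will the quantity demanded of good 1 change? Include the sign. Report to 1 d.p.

%ΔQ ≈ ε × %ΔP of good 2 = 0.45 × (-20.2%) = -9.1%.

-9.1%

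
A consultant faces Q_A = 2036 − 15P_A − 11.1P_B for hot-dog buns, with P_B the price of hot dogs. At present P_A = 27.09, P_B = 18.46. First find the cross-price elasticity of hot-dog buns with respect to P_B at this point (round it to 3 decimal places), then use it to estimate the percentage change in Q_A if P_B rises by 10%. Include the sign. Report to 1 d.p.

-1.4%

At P_A = 27.09, P_B = 18.46: Q_A = 1424.744.
∂Q_A/∂P_B = -11.1.
ε = (∂Q_A/∂P_B)(P_B/Q_A) = -11.1000 × 18.46/1424.744 ≈ -0.144.
%ΔQ_A ≈ ε × %ΔP_B = -0.144 × (10%) = -1.4%.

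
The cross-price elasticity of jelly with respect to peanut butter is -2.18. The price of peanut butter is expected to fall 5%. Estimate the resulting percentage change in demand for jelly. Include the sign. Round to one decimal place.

10.9%

%ΔQ ≈ ε × %ΔP of peanut butter = -2.18 × (-5%) = 10.9%.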